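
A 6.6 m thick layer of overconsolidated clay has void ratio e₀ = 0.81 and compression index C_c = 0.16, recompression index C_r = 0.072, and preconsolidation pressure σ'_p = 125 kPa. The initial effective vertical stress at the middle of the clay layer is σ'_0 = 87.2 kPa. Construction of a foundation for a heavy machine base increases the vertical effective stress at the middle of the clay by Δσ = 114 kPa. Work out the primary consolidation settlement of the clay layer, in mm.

S_c ≈ 162 mm

Final effective stress: σ'_f = 87.2 + 114 = 201.2 kPa.
σ'_f = 201.2 > σ'_p = 125 kPa, so the stress path crosses the preconsolidation pressure — recompression up to σ'_p, then virgin compression beyond:
S_c = H/(1+e₀)·[C_r·log₁₀(σ'_p/σ'_0) + C_c·log₁₀(σ'_f/σ'_p)]
    = 6.6/1.81 × [0.072×log₁₀(125/87.2) + 0.16×log₁₀(201.2/125)]
    = 3.6464 × [0.01126 + 0.033075] = 0.1617 m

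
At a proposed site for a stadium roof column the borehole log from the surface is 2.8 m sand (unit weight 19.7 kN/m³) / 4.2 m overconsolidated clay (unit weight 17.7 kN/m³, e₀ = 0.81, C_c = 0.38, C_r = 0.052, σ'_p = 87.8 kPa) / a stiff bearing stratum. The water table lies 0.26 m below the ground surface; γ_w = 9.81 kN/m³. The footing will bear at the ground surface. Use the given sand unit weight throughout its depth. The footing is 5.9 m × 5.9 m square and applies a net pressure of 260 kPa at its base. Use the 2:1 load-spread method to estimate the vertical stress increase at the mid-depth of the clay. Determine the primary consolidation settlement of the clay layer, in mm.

S_c ≈ 166 mm

Mid-depth of clay below the ground surface: z = 2.8 + 4.2/2 = 4.9 m.
Total vertical stress at mid-clay: σ_v = 19.7×2.8 + 17.7×2.1 = 92.33 kPa.
Pore pressure: u = 9.81×(4.9 − 0.26) = 45.518 kPa.
Initial effective stress: σ'_0 = σ_v − u = 92.33 − 45.518 = 46.812 kPa.
Stress increase at mid-clay by the 2:1 spreading method:
Δσ = qBL/((B+z)(L+z)) = 260×5.9×5.9/((5.9+4.9)(5.9+4.9)) = 77.594 kPa
Final effective stress: σ'_f = 46.812 + 77.594 = 124.41 kPa.
σ'_f = 124.41 > σ'_p = 87.8 kPa, so the stress path crosses the preconsolidation pressure — recompression up to σ'_p, then virgin compression beyond:
S_c = H/(1+e₀)·[C_r·log₁₀(σ'_p/σ'_0) + C_c·log₁₀(σ'_f/σ'_p)]
    = 4.2/1.81 × [0.052×log₁₀(87.8/46.812) + 0.38×log₁₀(124.41/87.8)]
    = 2.3204 × [0.014203 + 0.057517] = 0.1664 m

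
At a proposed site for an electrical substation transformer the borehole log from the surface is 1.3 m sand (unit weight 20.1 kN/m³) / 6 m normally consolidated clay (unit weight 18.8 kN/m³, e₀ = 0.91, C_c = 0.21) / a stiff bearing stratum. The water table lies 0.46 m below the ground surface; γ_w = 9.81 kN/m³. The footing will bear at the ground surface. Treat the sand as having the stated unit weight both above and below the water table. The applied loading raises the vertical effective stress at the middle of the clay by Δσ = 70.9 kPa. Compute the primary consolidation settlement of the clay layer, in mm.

S_c ≈ 272 mm

Mid-depth of clay below the ground surface: z = 1.3 + 6/2 = 4.3 m.
Total vertical stress at mid-clay: σ_v = 20.1×1.3 + 18.8×3 = 82.53 kPa.
Pore pressure: u = 9.81×(4.3 − 0.46) = 37.67 kPa.
Initial effective stress: σ'_0 = σ_v − u = 82.53 − 37.67 = 44.86 kPa.
Final effective stress: σ'_f = σ'_0 + Δσ = 44.86 + 70.9 = 115.76 kPa.
Normally consolidated clay, so the full stress increment lies on the virgin compression line:
S_c = C_c·H/(1+e₀)·log₁₀(σ'_f/σ'_0) = 0.21×6/(1+0.91)×log₁₀(115.76/44.86)
    = 0.65969 × 0.4117 = 0.2716 m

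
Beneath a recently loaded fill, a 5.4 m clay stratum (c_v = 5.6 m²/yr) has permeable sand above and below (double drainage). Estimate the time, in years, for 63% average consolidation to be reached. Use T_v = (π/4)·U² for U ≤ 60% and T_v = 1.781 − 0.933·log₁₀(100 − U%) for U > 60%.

Drainage path length: H_d = H/2 = 2.7 m (double drainage).
U > 60%: T_v = 1.781 − 0.933·log₁₀(100 − 63) = 0.31787.
t = T_v·H_d²/c_v = 0.31787×2.7²/5.6 = 0.4138 years.

t ≈ 0.414 years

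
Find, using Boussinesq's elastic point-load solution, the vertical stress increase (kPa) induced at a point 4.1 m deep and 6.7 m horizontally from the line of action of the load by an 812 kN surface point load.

Δσ_z ≈ 0.894 kPa

Boussinesq vertical stress below a point load on an elastic half-space:
Δσ_z = 3P/(2πz²) · [1 + (r/z)²]^(−5/2)
r/z = 6.7/4.1 = 1.6341; [1+(r/z)²]^(−5/2) = 0.038744.
Δσ_z = 3×812/(2π×4.1²) × 0.038744 = 23.064 × 0.038744 = 0.8936 kPa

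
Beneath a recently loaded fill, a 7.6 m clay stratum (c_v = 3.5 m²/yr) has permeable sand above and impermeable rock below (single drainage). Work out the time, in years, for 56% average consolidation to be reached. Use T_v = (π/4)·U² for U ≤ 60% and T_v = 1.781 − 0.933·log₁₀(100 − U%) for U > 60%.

t ≈ 4.06 years

Drainage path length: H_d = H = 7.6 m (single drainage).
U ≤ 60%: T_v = (π/4)·U² = (π/4)×0.56² = 0.2463.
t = T_v·H_d²/c_v = 0.2463×7.6²/3.5 = 4.065 years.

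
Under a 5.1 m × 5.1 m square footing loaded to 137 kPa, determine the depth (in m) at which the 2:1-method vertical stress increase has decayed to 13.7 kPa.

2:1 spreading — at depth z the loaded area has grown by z in each plan dimension:
qB²/(B+z)² = Δσ_z ⇒ z = B(√(q/Δσ_z) − 1) = 5.1×(√(137/13.7) − 1) = 11.03 m

z ≈ 11 m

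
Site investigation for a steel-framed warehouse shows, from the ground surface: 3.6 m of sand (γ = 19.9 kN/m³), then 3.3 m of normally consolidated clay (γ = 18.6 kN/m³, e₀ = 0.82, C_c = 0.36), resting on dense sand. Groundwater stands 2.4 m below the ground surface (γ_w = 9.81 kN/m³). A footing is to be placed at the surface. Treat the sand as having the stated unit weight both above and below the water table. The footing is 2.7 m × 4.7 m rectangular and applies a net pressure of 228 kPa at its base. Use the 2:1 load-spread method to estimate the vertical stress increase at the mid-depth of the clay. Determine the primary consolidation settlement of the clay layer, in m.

Mid-depth of clay below the ground surface: z = 3.6 + 3.3/2 = 5.25 m.
Total vertical stress at mid-clay: σ_v = 19.9×3.6 + 18.6×1.65 = 102.33 kPa.
Pore pressure: u = 9.81×(5.25 − 2.4) = 27.959 kPa.
Initial effective stress: σ'_0 = σ_v − u = 102.33 − 27.959 = 74.371 kPa.
Stress increase at mid-clay by the 2:1 spreading method:
Δσ = qBL/((B+z)(L+z)) = 228×2.7×4.7/((2.7+5.25)(4.7+5.25)) = 36.577 kPa
Final effective stress: σ'_f = σ'_0 + Δσ = 74.371 + 36.577 = 110.95 kPa.
Normally consolidated clay, so the full stress increment lies on the virgin compression line:
S_c = C_c·H/(1+e₀)·log₁₀(σ'_f/σ'_0) = 0.36×3.3/(1+0.82)×log₁₀(110.95/74.371)
    = 0.65275 × 0.17372 = 0.1134 m

S_c ≈ 0.113 m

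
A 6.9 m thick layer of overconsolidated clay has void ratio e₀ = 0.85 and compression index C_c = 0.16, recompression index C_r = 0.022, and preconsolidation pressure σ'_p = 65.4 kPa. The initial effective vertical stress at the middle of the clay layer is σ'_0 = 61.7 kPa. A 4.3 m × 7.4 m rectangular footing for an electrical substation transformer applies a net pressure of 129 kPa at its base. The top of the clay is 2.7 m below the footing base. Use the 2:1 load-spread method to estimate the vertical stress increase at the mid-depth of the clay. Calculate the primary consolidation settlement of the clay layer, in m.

Mid-depth of clay below the footing base: z = 2.7 + 6.9/2 = 6.15 m.
Stress increase at mid-clay by the 2:1 spreading method:
Δσ = qBL/((B+z)(L+z)) = 129×4.3×7.4/((4.3+6.15)(7.4+6.15)) = 28.989 kPa
Final effective stress: σ'_f = 61.7 + 28.989 = 90.689 kPa.
σ'_f = 90.689 > σ'_p = 65.4 kPa, so the stress path crosses the preconsolidation pressure — recompression up to σ'_p, then virgin compression beyond:
S_c = H/(1+e₀)·[C_r·log₁₀(σ'_p/σ'_0) + C_c·log₁₀(σ'_f/σ'_p)]
    = 6.9/1.85 × [0.022×log₁₀(65.4/61.7) + 0.16×log₁₀(90.689/65.4)]
    = 3.7297 × [0.00055644 + 0.022716] = 0.0868 m

S_c ≈ 0.0868 m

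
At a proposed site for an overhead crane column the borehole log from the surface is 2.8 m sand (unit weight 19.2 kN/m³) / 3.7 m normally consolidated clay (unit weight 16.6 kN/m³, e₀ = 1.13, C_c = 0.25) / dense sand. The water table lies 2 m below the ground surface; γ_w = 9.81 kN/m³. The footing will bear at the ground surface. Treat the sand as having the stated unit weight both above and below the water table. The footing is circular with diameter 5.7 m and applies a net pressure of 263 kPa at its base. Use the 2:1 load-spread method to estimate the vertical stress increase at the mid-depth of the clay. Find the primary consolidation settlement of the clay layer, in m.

Mid-depth of clay below the ground surface: z = 2.8 + 3.7/2 = 4.65 m.
Total vertical stress at mid-clay: σ_v = 19.2×2.8 + 16.6×1.85 = 84.47 kPa.
Pore pressure: u = 9.81×(4.65 − 2) = 25.997 kPa.
Initial effective stress: σ'_0 = σ_v − u = 84.47 − 25.997 = 58.473 kPa.
Stress increase at mid-clay by the 2:1 spreading method:
Δσ ≈ qD²/(D+z)² = 263×5.7²/(5.7+4.65)² = 79.767 kPa
Final effective stress: σ'_f = σ'_0 + Δσ = 58.473 + 79.767 = 138.24 kPa.
Normally consolidated clay, so the full stress increment lies on the virgin compression line:
S_c = C_c·H/(1+e₀)·log₁₀(σ'_f/σ'_0) = 0.25×3.7/(1+1.13)×log₁₀(138.24/58.473)
    = 0.43427 × 0.37368 = 0.1623 m

S_c ≈ 0.162 m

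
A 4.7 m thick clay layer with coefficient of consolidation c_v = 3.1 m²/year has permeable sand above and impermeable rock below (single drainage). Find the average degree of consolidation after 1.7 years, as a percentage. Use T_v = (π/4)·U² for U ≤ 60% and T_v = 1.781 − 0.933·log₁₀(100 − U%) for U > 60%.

U ≈ 55.1 %

Drainage path length: H_d = H = 4.7 m (single drainage).
T_v = c_v·t/H_d² = 3.1×1.7/4.7² = 0.23857.
T_v = 0.23857 corresponds to the U ≤ 60% branch:
U = √(4T_v/π) = 0.5511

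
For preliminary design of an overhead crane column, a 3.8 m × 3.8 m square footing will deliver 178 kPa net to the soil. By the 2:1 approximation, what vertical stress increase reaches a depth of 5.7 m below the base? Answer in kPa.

By the 2:1 method the load spreads at 1 horizontal : 2 vertical, so at depth z the loaded area has grown by z in each plan dimension:
Δσ = qBL/((B+z)(L+z)) = 178×3.8×3.8/((3.8+5.7)(3.8+5.7)) = 28.48 kPa

Δσ_z ≈ 28.5 kPa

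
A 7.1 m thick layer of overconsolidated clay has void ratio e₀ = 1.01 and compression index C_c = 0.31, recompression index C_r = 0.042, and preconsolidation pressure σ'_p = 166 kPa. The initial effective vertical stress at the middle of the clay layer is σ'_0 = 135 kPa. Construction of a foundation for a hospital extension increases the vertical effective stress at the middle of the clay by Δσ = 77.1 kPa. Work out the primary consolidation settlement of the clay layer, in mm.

S_c ≈ 130 mm

Final effective stress: σ'_f = 135 + 77.1 = 212.1 kPa.
σ'_f = 212.1 > σ'_p = 166 kPa, so the stress path crosses the preconsolidation pressure — recompression up to σ'_p, then virgin compression beyond:
S_c = H/(1+e₀)·[C_r·log₁₀(σ'_p/σ'_0) + C_c·log₁₀(σ'_f/σ'_p)]
    = 7.1/2.01 × [0.042×log₁₀(166/135) + 0.31×log₁₀(212.1/166)]
    = 3.5323 × [0.0037705 + 0.032994] = 0.1299 m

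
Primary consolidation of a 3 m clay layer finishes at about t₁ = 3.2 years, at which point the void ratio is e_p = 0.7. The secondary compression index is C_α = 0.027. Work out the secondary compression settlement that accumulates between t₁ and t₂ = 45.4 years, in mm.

Secondary compression: S_s = C_α·H/(1+e_p)·log₁₀(t₂/t₁)
S_s = 0.027×3/(1+0.7)×log₁₀(45.4/3.2)
    = 0.04765 × 1.152 = 0.05488 m

S_s ≈ 54.9 mm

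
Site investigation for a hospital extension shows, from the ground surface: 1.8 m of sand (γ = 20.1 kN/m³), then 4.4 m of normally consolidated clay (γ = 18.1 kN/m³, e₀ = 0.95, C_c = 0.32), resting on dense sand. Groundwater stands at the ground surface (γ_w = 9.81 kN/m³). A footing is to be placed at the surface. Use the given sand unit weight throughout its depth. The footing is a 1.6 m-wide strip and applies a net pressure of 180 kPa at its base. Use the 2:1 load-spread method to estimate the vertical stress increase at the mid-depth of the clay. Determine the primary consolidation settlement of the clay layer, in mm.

Mid-depth of clay below the ground surface: z = 1.8 + 4.4/2 = 4 m.
Total vertical stress at mid-clay: σ_v = 20.1×1.8 + 18.1×2.2 = 76 kPa.
Pore pressure: u = 9.81×(4 − 0) = 39.24 kPa.
Initial effective stress: σ'_0 = σ_v − u = 76 − 39.24 = 36.76 kPa.
Stress increase at mid-clay by the 2:1 spreading method:
Δσ = qB/(B+z) = 180×1.6/(1.6+4) = 51.429 kPa
Final effective stress: σ'_f = σ'_0 + Δσ = 36.76 + 51.429 = 88.189 kPa.
Normally consolidated clay, so the full stress increment lies on the virgin compression line:
S_c = C_c·H/(1+e₀)·log₁₀(σ'_f/σ'_0) = 0.32×4.4/(1+0.95)×log₁₀(88.189/36.76)
    = 0.72205 × 0.38004 = 0.2744 m

S_c ≈ 274 mm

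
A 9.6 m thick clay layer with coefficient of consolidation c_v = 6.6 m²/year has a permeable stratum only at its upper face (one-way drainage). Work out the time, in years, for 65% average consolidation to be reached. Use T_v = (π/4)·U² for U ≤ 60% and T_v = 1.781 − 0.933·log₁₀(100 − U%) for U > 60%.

Drainage path length: H_d = H = 9.6 m (single drainage).
U > 60%: T_v = 1.781 − 0.933·log₁₀(100 − 65) = 0.34038.
t = T_v·H_d²/c_v = 0.34038×9.6²/6.6 = 4.753 years.

t ≈ 4.75 years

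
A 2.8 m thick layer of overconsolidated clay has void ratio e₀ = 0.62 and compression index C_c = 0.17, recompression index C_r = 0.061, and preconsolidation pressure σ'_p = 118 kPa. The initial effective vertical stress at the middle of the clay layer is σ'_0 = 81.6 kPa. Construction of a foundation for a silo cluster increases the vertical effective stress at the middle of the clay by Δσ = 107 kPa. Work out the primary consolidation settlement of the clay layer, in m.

Final effective stress: σ'_f = 81.6 + 107 = 188.6 kPa.
σ'_f = 188.6 > σ'_p = 118 kPa, so the stress path crosses the preconsolidation pressure — recompression up to σ'_p, then virgin compression beyond:
S_c = H/(1+e₀)·[C_r·log₁₀(σ'_p/σ'_0) + C_c·log₁₀(σ'_f/σ'_p)]
    = 2.8/1.62 × [0.061×log₁₀(118/81.6) + 0.17×log₁₀(188.6/118)]
    = 1.7284 × [0.0097717 + 0.034622] = 0.07673 m

S_c ≈ 0.0767 m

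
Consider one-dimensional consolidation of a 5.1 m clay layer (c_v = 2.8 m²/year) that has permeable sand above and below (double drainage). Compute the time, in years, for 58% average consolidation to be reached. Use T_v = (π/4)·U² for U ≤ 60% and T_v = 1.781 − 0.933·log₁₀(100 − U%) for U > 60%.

t ≈ 0.614 years

Drainage path length: H_d = H/2 = 2.55 m (double drainage).
U ≤ 60%: T_v = (π/4)·U² = (π/4)×0.58² = 0.26421.
t = T_v·H_d²/c_v = 0.26421×2.55²/2.8 = 0.6136 years.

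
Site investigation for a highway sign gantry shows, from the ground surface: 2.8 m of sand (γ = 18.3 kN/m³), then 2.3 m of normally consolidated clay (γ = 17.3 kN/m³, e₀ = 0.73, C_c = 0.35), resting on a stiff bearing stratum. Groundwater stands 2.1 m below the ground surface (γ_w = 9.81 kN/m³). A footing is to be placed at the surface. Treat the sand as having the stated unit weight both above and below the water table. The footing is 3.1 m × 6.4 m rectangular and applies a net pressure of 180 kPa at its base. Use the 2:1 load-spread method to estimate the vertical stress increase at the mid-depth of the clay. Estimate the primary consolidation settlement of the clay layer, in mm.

S_c ≈ 132 mm

Mid-depth of clay below the ground surface: z = 2.8 + 2.3/2 = 3.95 m.
Total vertical stress at mid-clay: σ_v = 18.3×2.8 + 17.3×1.15 = 71.135 kPa.
Pore pressure: u = 9.81×(3.95 − 2.1) = 18.149 kPa.
Initial effective stress: σ'_0 = σ_v − u = 71.135 − 18.149 = 52.986 kPa.
Stress increase at mid-clay by the 2:1 spreading method:
Δσ = qBL/((B+z)(L+z)) = 180×3.1×6.4/((3.1+3.95)(6.4+3.95)) = 48.942 kPa
Final effective stress: σ'_f = σ'_0 + Δσ = 52.986 + 48.942 = 101.93 kPa.
Normally consolidated clay, so the full stress increment lies on the virgin compression line:
S_c = C_c·H/(1+e₀)·log₁₀(σ'_f/σ'_0) = 0.35×2.3/(1+0.73)×log₁₀(101.93/52.986)
    = 0.46532 × 0.28414 = 0.1322 m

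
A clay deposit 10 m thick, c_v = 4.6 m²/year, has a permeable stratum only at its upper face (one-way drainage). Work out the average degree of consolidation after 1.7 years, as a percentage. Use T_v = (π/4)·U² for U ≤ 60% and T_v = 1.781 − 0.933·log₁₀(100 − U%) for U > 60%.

U ≈ 31.6 %

Drainage path length: H_d = H = 10 m (single drainage).
T_v = c_v·t/H_d² = 4.6×1.7/10² = 0.0782.
T_v = 0.0782 corresponds to the U ≤ 60% branch:
U = √(4T_v/π) = 0.3155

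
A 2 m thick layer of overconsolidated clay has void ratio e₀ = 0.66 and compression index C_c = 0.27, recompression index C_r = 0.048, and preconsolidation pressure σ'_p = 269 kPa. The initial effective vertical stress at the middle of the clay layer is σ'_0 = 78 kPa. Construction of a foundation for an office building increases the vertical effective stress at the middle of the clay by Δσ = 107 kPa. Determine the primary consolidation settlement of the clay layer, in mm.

Final effective stress: σ'_f = 78 + 107 = 185 kPa.
σ'_f = 185 ≤ σ'_p = 269 kPa, so the clay remains overconsolidated and only the recompression index applies:
S_c = C_r·H/(1+e₀)·log₁₀(σ'_f/σ'_0) = 0.048×2/1.66×log₁₀(185/78)
    = 0.05783 × 0.37508 = 0.02169 m

S_c ≈ 21.7 mm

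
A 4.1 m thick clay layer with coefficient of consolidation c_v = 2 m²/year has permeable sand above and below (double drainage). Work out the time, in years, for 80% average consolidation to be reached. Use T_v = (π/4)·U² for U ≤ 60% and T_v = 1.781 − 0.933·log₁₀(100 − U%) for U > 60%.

t ≈ 1.19 years

Drainage path length: H_d = H/2 = 2.05 m (double drainage).
U > 60%: T_v = 1.781 − 0.933·log₁₀(100 − 80) = 0.56714.
t = T_v·H_d²/c_v = 0.56714×2.05²/2 = 1.192 years.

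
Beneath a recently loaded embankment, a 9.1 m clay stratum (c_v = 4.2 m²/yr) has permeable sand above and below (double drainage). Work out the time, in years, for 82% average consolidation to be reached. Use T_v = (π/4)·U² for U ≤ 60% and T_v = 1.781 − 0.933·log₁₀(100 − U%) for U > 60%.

t ≈ 3.01 years

Drainage path length: H_d = H/2 = 4.55 m (double drainage).
U > 60%: T_v = 1.781 − 0.933·log₁₀(100 − 82) = 0.60983.
t = T_v·H_d²/c_v = 0.60983×4.55²/4.2 = 3.006 years.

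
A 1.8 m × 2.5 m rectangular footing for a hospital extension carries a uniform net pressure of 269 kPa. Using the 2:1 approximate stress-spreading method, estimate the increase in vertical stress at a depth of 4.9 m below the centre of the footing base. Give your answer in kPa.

Δσ_z ≈ 24.4 kPa

By the 2:1 method the load spreads at 1 horizontal : 2 vertical, so at depth z the loaded area has grown by z in each plan dimension:
Δσ = qBL/((B+z)(L+z)) = 269×1.8×2.5/((1.8+4.9)(2.5+4.9)) = 24.415 kPa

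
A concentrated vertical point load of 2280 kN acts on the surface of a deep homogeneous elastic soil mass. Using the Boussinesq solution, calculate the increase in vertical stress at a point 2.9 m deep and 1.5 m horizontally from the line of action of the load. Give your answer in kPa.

Δσ_z ≈ 71.6 kPa

Boussinesq vertical stress below a point load on an elastic half-space:
Δσ_z = 3P/(2πz²) · [1 + (r/z)²]^(−5/2)
r/z = 1.5/2.9 = 0.51724; [1+(r/z)²]^(−5/2) = 0.55284.
Δσ_z = 3×2280/(2π×2.9²) × 0.55284 = 129.44 × 0.55284 = 71.56 kPa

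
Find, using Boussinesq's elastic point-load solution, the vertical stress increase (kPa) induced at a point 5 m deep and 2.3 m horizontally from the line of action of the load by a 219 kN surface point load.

Boussinesq vertical stress below a point load on an elastic half-space:
Δσ_z = 3P/(2πz²) · [1 + (r/z)²]^(−5/2)
r/z = 2.3/5 = 0.46; [1+(r/z)²]^(−5/2) = 0.61887.
Δσ_z = 3×219/(2π×5²) × 0.61887 = 4.1826 × 0.61887 = 2.588 kPa

Δσ_z ≈ 2.59 kPa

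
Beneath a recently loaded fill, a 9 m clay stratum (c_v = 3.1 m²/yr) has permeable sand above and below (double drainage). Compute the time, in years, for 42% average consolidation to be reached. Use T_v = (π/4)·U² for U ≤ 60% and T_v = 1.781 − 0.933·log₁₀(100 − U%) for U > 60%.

t ≈ 0.905 years

Drainage path length: H_d = H/2 = 4.5 m (double drainage).
U ≤ 60%: T_v = (π/4)·U² = (π/4)×0.42² = 0.13854.
t = T_v·H_d²/c_v = 0.13854×4.5²/3.1 = 0.905 years.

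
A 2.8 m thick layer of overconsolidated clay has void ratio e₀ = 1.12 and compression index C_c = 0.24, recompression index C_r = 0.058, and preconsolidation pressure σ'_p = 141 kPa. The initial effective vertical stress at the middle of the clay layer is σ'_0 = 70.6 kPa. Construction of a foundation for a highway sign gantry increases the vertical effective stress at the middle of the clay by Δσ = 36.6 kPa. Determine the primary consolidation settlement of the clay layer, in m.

Final effective stress: σ'_f = 70.6 + 36.6 = 107.2 kPa.
σ'_f = 107.2 ≤ σ'_p = 141 kPa, so the clay remains overconsolidated and only the recompression index applies:
S_c = C_r·H/(1+e₀)·log₁₀(σ'_f/σ'_0) = 0.058×2.8/2.12×log₁₀(107.2/70.6)
    = 0.076606 × 0.18139 = 0.0139 m

S_c ≈ 0.0139 m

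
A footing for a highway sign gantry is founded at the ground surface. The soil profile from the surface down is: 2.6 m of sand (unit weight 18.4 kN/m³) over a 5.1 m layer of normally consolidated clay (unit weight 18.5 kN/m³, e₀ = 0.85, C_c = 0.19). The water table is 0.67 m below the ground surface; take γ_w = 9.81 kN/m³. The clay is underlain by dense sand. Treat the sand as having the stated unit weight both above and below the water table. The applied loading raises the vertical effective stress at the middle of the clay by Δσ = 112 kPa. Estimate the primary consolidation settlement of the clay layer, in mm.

Mid-depth of clay below the ground surface: z = 2.6 + 5.1/2 = 5.15 m.
Total vertical stress at mid-clay: σ_v = 18.4×2.6 + 18.5×2.55 = 95.015 kPa.
Pore pressure: u = 9.81×(5.15 − 0.67) = 43.949 kPa.
Initial effective stress: σ'_0 = σ_v − u = 95.015 − 43.949 = 51.066 kPa.
Final effective stress: σ'_f = σ'_0 + Δσ = 51.066 + 112 = 163.07 kPa.
Normally consolidated clay, so the full stress increment lies on the virgin compression line:
S_c = C_c·H/(1+e₀)·log₁₀(σ'_f/σ'_0) = 0.19×5.1/(1+0.85)×log₁₀(163.07/51.066)
    = 0.52378 × 0.50424 = 0.2641 m

S_c ≈ 264 mm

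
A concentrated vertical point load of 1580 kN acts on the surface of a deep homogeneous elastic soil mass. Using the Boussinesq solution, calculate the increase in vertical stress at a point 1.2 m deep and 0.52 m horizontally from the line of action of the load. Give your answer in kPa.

Δσ_z ≈ 341 kPa

Boussinesq vertical stress below a point load on an elastic half-space:
Δσ_z = 3P/(2πz²) · [1 + (r/z)²]^(−5/2)
r/z = 0.52/1.2 = 0.43333; [1+(r/z)²]^(−5/2) = 0.65037.
Δσ_z = 3×1580/(2π×1.2²) × 0.65037 = 523.89 × 0.65037 = 340.7 kPa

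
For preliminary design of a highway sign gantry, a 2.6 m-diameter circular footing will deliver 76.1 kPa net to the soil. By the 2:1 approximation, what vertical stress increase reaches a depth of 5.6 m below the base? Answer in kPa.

By the 2:1 method the load spreads at 1 horizontal : 2 vertical, so at depth z the loaded area has grown by z in each plan dimension:
Δσ ≈ qD²/(D+z)² = 76.1×2.6²/(2.6+5.6)² = 7.6507 kPa

Δσ_z ≈ 7.65 kPa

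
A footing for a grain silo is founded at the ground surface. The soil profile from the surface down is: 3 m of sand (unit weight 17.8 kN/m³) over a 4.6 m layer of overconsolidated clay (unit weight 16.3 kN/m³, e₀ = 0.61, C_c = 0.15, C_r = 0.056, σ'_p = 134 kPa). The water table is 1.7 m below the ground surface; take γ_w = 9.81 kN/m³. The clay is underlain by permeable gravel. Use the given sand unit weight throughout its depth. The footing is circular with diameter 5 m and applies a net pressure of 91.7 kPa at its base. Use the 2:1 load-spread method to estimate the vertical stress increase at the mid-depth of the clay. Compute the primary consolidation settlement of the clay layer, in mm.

S_c ≈ 22.8 mm

Mid-depth of clay below the ground surface: z = 3 + 4.6/2 = 5.3 m.
Total vertical stress at mid-clay: σ_v = 17.8×3 + 16.3×2.3 = 90.89 kPa.
Pore pressure: u = 9.81×(5.3 − 1.7) = 35.316 kPa.
Initial effective stress: σ'_0 = σ_v − u = 90.89 − 35.316 = 55.574 kPa.
Stress increase at mid-clay by the 2:1 spreading method:
Δσ ≈ qD²/(D+z)² = 91.7×5²/(5+5.3)² = 21.609 kPa
Final effective stress: σ'_f = 55.574 + 21.609 = 77.183 kPa.
σ'_f = 77.183 ≤ σ'_p = 134 kPa, so the clay remains overconsolidated and only the recompression index applies:
S_c = C_r·H/(1+e₀)·log₁₀(σ'_f/σ'_0) = 0.056×4.6/1.61×log₁₀(77.183/55.574)
    = 0.16 × 0.14265 = 0.02282 m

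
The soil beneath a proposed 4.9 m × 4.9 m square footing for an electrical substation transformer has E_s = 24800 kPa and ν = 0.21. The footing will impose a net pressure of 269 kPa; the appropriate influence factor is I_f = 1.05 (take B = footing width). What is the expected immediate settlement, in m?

Immediate (elastic) settlement: S_e = q·B·(1−ν²)/E_s · I_f.
S_e = 269 × 4.9 × (1 − 0.21²) / 24800 × 1.05
    = 269 × 4.9 × 0.9559 / 24800 × 1.05
    = 0.05335 m

S_e ≈ 0.0533 m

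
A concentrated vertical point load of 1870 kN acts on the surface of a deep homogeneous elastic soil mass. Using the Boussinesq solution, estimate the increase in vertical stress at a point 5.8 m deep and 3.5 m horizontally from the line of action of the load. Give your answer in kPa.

Boussinesq vertical stress below a point load on an elastic half-space:
Δσ_z = 3P/(2πz²) · [1 + (r/z)²]^(−5/2)
r/z = 3.5/5.8 = 0.60345; [1+(r/z)²]^(−5/2) = 0.46009.
Δσ_z = 3×1870/(2π×5.8²) × 0.46009 = 26.542 × 0.46009 = 12.21 kPa

Δσ_z ≈ 12.2 kPa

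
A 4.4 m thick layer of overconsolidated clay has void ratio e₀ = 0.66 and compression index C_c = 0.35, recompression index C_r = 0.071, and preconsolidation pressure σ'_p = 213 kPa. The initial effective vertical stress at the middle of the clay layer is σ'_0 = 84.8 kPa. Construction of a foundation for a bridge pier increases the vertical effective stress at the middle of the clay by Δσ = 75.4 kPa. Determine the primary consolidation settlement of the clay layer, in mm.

S_c ≈ 52 mm

Final effective stress: σ'_f = 84.8 + 75.4 = 160.2 kPa.
σ'_f = 160.2 ≤ σ'_p = 213 kPa, so the clay remains overconsolidated and only the recompression index applies:
S_c = C_r·H/(1+e₀)·log₁₀(σ'_f/σ'_0) = 0.071×4.4/1.66×log₁₀(160.2/84.8)
    = 0.18819 × 0.27627 = 0.05199 m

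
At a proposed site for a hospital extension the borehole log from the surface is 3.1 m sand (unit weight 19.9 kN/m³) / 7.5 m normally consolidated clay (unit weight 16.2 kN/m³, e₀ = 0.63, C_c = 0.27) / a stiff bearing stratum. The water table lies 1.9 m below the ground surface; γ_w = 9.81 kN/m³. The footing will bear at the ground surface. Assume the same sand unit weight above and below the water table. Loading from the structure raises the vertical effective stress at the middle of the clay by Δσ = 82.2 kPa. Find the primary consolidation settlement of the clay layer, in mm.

S_c ≈ 404 mm

Mid-depth of clay below the ground surface: z = 3.1 + 7.5/2 = 6.85 m.
Total vertical stress at mid-clay: σ_v = 19.9×3.1 + 16.2×3.75 = 122.44 kPa.
Pore pressure: u = 9.81×(6.85 − 1.9) = 48.56 kPa.
Initial effective stress: σ'_0 = σ_v − u = 122.44 − 48.56 = 73.88 kPa.
Final effective stress: σ'_f = σ'_0 + Δσ = 73.88 + 82.2 = 156.08 kPa.
Normally consolidated clay, so the full stress increment lies on the virgin compression line:
S_c = C_c·H/(1+e₀)·log₁₀(σ'_f/σ'_0) = 0.27×7.5/(1+0.63)×log₁₀(156.08/73.88)
    = 1.2423 × 0.32482 = 0.4035 m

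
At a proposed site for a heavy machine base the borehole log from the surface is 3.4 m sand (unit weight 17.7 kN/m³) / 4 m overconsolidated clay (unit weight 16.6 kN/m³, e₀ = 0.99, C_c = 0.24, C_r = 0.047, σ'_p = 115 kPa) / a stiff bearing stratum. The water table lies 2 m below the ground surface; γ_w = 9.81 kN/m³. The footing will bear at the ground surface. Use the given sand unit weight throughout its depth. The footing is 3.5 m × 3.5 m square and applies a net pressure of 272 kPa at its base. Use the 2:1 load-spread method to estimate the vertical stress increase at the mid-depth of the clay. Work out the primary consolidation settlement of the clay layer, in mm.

Mid-depth of clay below the ground surface: z = 3.4 + 4/2 = 5.4 m.
Total vertical stress at mid-clay: σ_v = 17.7×3.4 + 16.6×2 = 93.38 kPa.
Pore pressure: u = 9.81×(5.4 − 2) = 33.354 kPa.
Initial effective stress: σ'_0 = σ_v − u = 93.38 − 33.354 = 60.026 kPa.
Stress increase at mid-clay by the 2:1 spreading method:
Δσ = qBL/((B+z)(L+z)) = 272×3.5×3.5/((3.5+5.4)(3.5+5.4)) = 42.065 kPa
Final effective stress: σ'_f = 60.026 + 42.065 = 102.09 kPa.
σ'_f = 102.09 ≤ σ'_p = 115 kPa, so the clay remains overconsolidated and only the recompression index applies:
S_c = C_r·H/(1+e₀)·log₁₀(σ'_f/σ'_0) = 0.047×4/1.99×log₁₀(102.09/60.026)
    = 0.094475 × 0.23064 = 0.02179 m

S_c ≈ 21.8 mm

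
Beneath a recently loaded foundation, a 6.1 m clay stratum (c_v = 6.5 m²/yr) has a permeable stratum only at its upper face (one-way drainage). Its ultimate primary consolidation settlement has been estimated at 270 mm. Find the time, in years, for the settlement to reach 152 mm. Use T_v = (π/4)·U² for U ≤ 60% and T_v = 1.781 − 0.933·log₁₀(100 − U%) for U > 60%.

t ≈ 1.42 years

Drainage path length: H_d = H = 6.1 m (single drainage).
U = S(t)/S_ult = 152/270 = 0.563.
U ≤ 60%: T_v = (π/4)·U² = (π/4)×0.56296² = 0.24891.
t = T_v·H_d²/c_v = 0.24891×6.1²/6.5 = 1.425 years.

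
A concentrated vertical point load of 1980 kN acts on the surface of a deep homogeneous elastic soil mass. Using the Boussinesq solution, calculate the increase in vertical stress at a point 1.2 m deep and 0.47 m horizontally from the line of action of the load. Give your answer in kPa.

Δσ_z ≈ 460 kPa

Boussinesq vertical stress below a point load on an elastic half-space:
Δσ_z = 3P/(2πz²) · [1 + (r/z)²]^(−5/2)
r/z = 0.47/1.2 = 0.39167; [1+(r/z)²]^(−5/2) = 0.69992.
Δσ_z = 3×1980/(2π×1.2²) × 0.69992 = 656.51 × 0.69992 = 459.5 kPa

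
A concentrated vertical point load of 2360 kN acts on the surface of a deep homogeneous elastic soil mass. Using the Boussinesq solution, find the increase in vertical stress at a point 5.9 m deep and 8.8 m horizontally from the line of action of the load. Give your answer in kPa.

Boussinesq vertical stress below a point load on an elastic half-space:
Δσ_z = 3P/(2πz²) · [1 + (r/z)²]^(−5/2)
r/z = 8.8/5.9 = 1.4915; [1+(r/z)²]^(−5/2) = 0.053554.
Δσ_z = 3×2360/(2π×5.9²) × 0.053554 = 32.37 × 0.053554 = 1.734 kPa

Δσ_z ≈ 1.73 kPa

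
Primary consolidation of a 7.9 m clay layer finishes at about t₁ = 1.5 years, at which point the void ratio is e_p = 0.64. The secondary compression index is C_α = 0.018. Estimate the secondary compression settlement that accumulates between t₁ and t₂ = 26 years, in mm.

S_s ≈ 107 mm

Secondary compression: S_s = C_α·H/(1+e_p)·log₁₀(t₂/t₁)
S_s = 0.018×7.9/(1+0.64)×log₁₀(26/1.5)
    = 0.08671 × 1.239 = 0.1074 m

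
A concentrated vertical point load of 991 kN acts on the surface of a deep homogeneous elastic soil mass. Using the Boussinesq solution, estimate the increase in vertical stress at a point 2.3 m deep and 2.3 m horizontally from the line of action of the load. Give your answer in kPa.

Boussinesq vertical stress below a point load on an elastic half-space:
Δσ_z = 3P/(2πz²) · [1 + (r/z)²]^(−5/2)
r/z = 2.3/2.3 = 1; [1+(r/z)²]^(−5/2) = 0.17678.
Δσ_z = 3×991/(2π×2.3²) × 0.17678 = 89.446 × 0.17678 = 15.81 kPa

Δσ_z ≈ 15.8 kPa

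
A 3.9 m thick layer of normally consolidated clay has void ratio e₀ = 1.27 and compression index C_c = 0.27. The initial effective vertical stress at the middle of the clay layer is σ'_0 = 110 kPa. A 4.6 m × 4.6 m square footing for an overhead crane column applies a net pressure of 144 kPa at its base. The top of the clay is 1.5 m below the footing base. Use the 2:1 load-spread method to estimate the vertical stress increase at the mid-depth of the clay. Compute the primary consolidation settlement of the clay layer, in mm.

S_c ≈ 71.7 mm

Mid-depth of clay below the footing base: z = 1.5 + 3.9/2 = 3.45 m.
Stress increase at mid-clay by the 2:1 spreading method:
Δσ = qBL/((B+z)(L+z)) = 144×4.6×4.6/((4.6+3.45)(4.6+3.45)) = 47.02 kPa
Final effective stress: σ'_f = σ'_0 + Δσ = 110 + 47.02 = 157.02 kPa.
Normally consolidated clay, so the full stress increment lies on the virgin compression line:
S_c = C_c·H/(1+e₀)·log₁₀(σ'_f/σ'_0) = 0.27×3.9/(1+1.27)×log₁₀(157.02/110)
    = 0.46388 × 0.15456 = 0.0717 m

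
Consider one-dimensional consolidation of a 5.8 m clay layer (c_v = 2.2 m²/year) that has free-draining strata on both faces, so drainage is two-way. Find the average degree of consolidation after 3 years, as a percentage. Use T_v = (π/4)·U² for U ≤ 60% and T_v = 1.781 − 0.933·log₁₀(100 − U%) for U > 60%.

Drainage path length: H_d = H/2 = 2.9 m (double drainage).
T_v = c_v·t/H_d² = 2.2×3/2.9² = 0.78478.
T_v = 0.78478 corresponds to the U > 60% branch:
U = 1 − 10^((1.781 − T_v)/0.933)/100 = 0.8831

U ≈ 88.3 %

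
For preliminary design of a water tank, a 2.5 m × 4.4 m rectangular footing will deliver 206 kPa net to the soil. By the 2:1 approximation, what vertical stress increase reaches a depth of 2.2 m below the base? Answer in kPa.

By the 2:1 method the load spreads at 1 horizontal : 2 vertical, so at depth z the loaded area has grown by z in each plan dimension:
Δσ = qBL/((B+z)(L+z)) = 206×2.5×4.4/((2.5+2.2)(4.4+2.2)) = 73.05 kPa

Δσ_z ≈ 73 kPa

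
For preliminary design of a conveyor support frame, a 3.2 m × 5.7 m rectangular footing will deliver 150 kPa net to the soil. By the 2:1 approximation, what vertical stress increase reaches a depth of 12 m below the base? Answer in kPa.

Δσ_z ≈ 10.2 kPa

By the 2:1 method the load spreads at 1 horizontal : 2 vertical, so at depth z the loaded area has grown by z in each plan dimension:
Δσ = qBL/((B+z)(L+z)) = 150×3.2×5.7/((3.2+12)(5.7+12)) = 10.169 kPa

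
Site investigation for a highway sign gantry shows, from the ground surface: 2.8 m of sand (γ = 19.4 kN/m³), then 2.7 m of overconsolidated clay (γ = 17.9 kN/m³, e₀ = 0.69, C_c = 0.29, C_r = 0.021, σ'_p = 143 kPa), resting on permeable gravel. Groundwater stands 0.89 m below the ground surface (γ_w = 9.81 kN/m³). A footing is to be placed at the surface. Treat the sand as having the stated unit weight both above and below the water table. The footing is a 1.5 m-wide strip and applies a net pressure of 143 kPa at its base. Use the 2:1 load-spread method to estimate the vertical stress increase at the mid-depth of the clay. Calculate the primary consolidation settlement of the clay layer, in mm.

S_c ≈ 8.7 mm

Mid-depth of clay below the ground surface: z = 2.8 + 2.7/2 = 4.15 m.
Total vertical stress at mid-clay: σ_v = 19.4×2.8 + 17.9×1.35 = 78.485 kPa.
Pore pressure: u = 9.81×(4.15 − 0.89) = 31.981 kPa.
Initial effective stress: σ'_0 = σ_v − u = 78.485 − 31.981 = 46.504 kPa.
Stress increase at mid-clay by the 2:1 spreading method:
Δσ = qB/(B+z) = 143×1.5/(1.5+4.15) = 37.965 kPa
Final effective stress: σ'_f = 46.504 + 37.965 = 84.469 kPa.
σ'_f = 84.469 ≤ σ'_p = 143 kPa, so the clay remains overconsolidated and only the recompression index applies:
S_c = C_r·H/(1+e₀)·log₁₀(σ'_f/σ'_0) = 0.021×2.7/1.69×log₁₀(84.469/46.504)
    = 0.03355 × 0.25921 = 0.008696 m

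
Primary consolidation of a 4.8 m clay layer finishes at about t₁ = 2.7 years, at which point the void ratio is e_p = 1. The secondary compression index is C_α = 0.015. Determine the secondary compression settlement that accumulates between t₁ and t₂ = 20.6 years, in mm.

Secondary compression: S_s = C_α·H/(1+e_p)·log₁₀(t₂/t₁)
S_s = 0.015×4.8/(1+1)×log₁₀(20.6/2.7)
    = 0.036 × 0.8825 = 0.03177 m

S_s ≈ 31.8 mm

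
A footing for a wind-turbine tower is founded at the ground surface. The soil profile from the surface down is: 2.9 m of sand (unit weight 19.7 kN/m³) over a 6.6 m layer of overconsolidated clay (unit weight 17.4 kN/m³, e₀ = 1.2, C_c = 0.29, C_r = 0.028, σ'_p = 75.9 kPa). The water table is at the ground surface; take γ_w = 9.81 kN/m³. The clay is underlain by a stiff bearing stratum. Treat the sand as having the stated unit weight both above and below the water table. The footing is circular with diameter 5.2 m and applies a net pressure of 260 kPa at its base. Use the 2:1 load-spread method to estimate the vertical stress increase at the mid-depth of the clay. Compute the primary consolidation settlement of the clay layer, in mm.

Mid-depth of clay below the ground surface: z = 2.9 + 6.6/2 = 6.2 m.
Total vertical stress at mid-clay: σ_v = 19.7×2.9 + 17.4×3.3 = 114.55 kPa.
Pore pressure: u = 9.81×(6.2 − 0) = 60.822 kPa.
Initial effective stress: σ'_0 = σ_v − u = 114.55 − 60.822 = 53.728 kPa.
Stress increase at mid-clay by the 2:1 spreading method:
Δσ ≈ qD²/(D+z)² = 260×5.2²/(5.2+6.2)² = 54.097 kPa
Final effective stress: σ'_f = 53.728 + 54.097 = 107.83 kPa.
σ'_f = 107.83 > σ'_p = 75.9 kPa, so the stress path crosses the preconsolidation pressure — recompression up to σ'_p, then virgin compression beyond:
S_c = H/(1+e₀)·[C_r·log₁₀(σ'_p/σ'_0) + C_c·log₁₀(σ'_f/σ'_p)]
    = 6.6/2.2 × [0.028×log₁₀(75.9/53.728) + 0.29×log₁₀(107.83/75.9)]
    = 3 × [0.0042012 + 0.044224] = 0.1453 m

S_c ≈ 145 mm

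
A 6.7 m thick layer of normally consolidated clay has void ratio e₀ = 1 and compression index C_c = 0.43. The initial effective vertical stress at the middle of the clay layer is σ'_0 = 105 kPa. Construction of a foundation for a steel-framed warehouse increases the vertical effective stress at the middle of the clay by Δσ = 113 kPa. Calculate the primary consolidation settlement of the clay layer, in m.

S_c ≈ 0.457 m

Final effective stress: σ'_f = σ'_0 + Δσ = 105 + 113 = 218 kPa.
Normally consolidated clay, so the full stress increment lies on the virgin compression line:
S_c = C_c·H/(1+e₀)·log₁₀(σ'_f/σ'_0) = 0.43×6.7/(1+1)×log₁₀(218/105)
    = 1.4405 × 0.31727 = 0.457 m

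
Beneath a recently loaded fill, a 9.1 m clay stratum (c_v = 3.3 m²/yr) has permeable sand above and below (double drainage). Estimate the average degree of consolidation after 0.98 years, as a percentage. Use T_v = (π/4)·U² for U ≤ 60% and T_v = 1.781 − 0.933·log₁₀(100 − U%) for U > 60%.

U ≈ 44.6 %

Drainage path length: H_d = H/2 = 4.55 m (double drainage).
T_v = c_v·t/H_d² = 3.3×0.98/4.55² = 0.15621.
T_v = 0.15621 corresponds to the U ≤ 60% branch:
U = √(4T_v/π) = 0.446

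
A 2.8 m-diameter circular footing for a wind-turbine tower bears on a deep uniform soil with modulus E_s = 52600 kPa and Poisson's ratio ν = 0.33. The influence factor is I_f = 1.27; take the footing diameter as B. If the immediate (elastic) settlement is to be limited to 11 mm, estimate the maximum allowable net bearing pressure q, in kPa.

S_e = q·B·(1−ν²)/E_s · I_f  ⇒  q = S_e·E_s / (B·(1−ν²)·I_f).
q = 0.011 × 52600 / (2.8 × 0.8911 × 1.27) = 182.6 kPa

q ≈ 183 kPa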